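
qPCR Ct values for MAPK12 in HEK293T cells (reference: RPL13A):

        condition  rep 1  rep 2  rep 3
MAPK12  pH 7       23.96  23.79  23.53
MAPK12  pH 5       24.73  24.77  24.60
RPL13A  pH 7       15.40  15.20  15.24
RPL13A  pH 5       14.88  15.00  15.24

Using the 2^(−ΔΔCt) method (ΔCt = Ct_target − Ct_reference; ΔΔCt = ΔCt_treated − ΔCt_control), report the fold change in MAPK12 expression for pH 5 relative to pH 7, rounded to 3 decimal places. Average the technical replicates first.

0.441

Mean Ct: MAPK12 pH 7 23.760; MAPK12 pH 5 24.700; RPL13A pH 7 15.280; RPL13A pH 5 15.040
ΔCt(pH 7) = 23.760 − 15.280 = 8.480
ΔCt(pH 5) = 24.700 − 15.040 = 9.660
ΔΔCt = 9.660 − 8.480 = 1.180
Fold change = 2^(−1.180) = 0.4414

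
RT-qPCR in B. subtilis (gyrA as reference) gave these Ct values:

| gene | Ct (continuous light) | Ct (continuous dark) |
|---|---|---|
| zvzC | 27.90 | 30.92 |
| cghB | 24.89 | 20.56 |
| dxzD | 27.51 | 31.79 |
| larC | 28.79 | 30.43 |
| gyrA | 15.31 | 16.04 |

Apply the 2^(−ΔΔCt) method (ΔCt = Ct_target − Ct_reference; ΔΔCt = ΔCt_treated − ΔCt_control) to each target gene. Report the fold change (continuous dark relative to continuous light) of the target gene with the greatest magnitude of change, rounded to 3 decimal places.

zvzC: ΔΔCt = (30.92−16.04) − (27.90−15.31) = 14.88 − 12.59 = 2.29; fold change = 2^-2.29 = 0.204
cghB: ΔΔCt = (20.56−16.04) − (24.89−15.31) = 4.52 − 9.58 = -5.06; fold change = 2^5.06 = 33.359
dxzD: ΔΔCt = (31.79−16.04) − (27.51−15.31) = 15.75 − 12.20 = 3.55; fold change = 2^-3.55 = 0.085
larC: ΔΔCt = (30.43−16.04) − (28.79−15.31) = 14.39 − 13.48 = 0.91; fold change = 2^-0.91 = 0.532
cghB has the largest |ΔΔCt| = 5.06.

33.359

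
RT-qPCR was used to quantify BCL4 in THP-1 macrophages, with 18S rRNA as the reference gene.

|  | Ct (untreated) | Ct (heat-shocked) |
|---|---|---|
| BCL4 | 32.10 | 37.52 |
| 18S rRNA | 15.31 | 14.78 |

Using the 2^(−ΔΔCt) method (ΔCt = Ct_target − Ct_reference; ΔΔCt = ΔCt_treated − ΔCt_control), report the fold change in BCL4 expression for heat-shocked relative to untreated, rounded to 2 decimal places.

ΔCt(untreated) = 32.100 − 15.310 = 16.790
ΔCt(heat-shocked) = 37.520 − 14.780 = 22.740
ΔΔCt = 22.740 − 16.790 = 5.950
Fold change = 2^(−5.950) = 0.016

0.02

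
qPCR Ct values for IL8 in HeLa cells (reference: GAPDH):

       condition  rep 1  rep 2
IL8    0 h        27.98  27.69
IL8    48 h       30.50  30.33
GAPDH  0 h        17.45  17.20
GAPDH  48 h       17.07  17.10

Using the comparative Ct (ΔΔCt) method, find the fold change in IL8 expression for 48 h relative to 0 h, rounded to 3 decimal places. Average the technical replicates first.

0.142

Mean Ct: IL8 0 h 27.835; IL8 48 h 30.415; GAPDH 0 h 17.325; GAPDH 48 h 17.085
ΔCt(0 h) = 27.835 − 17.325 = 10.510
ΔCt(48 h) = 30.415 − 17.085 = 13.330
ΔΔCt = 13.330 − 10.510 = 2.820
Fold change = 2^(−2.820) = 0.1416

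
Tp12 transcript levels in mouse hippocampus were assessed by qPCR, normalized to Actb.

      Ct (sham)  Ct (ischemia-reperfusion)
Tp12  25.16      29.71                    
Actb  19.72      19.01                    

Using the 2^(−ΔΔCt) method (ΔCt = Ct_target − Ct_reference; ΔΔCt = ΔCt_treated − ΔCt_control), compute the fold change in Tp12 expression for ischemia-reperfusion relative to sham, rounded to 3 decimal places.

ΔCt(sham) = 25.160 − 19.720 = 5.440
ΔCt(ischemia-reperfusion) = 29.710 − 19.010 = 10.700
ΔΔCt = 10.700 − 5.440 = 5.260
Fold change = 2^(−5.260) = 0.0261

0.026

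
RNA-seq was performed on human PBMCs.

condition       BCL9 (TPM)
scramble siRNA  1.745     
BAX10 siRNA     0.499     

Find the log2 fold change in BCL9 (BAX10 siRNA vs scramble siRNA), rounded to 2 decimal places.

-1.81

Fold change = 0.499 / 1.745 = 0.2860
log2(0.2860) = -1.806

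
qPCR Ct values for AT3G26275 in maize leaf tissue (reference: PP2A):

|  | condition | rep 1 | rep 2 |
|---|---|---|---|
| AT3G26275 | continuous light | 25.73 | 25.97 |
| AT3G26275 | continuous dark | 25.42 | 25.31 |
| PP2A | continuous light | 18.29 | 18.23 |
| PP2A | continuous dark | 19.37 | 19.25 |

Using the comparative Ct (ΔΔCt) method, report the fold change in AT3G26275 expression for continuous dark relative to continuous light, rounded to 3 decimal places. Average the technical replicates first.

Mean Ct: AT3G26275 continuous light 25.850; AT3G26275 continuous dark 25.365; PP2A continuous light 18.260; PP2A continuous dark 19.310
ΔCt(continuous light) = 25.850 − 18.260 = 7.590
ΔCt(continuous dark) = 25.365 − 19.310 = 6.055
ΔΔCt = 6.055 − 7.590 = -1.535
Fold change = 2^(−(-1.535)) = 2^1.535 = 2.8979

2.898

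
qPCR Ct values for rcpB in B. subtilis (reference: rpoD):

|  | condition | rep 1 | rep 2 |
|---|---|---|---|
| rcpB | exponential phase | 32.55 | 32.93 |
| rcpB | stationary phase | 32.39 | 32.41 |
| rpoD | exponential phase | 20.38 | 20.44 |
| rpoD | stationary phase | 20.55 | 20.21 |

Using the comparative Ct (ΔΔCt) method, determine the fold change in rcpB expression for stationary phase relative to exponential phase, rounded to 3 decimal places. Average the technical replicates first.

1.240

Mean Ct: rcpB exponential phase 32.740; rcpB stationary phase 32.400; rpoD exponential phase 20.410; rpoD stationary phase 20.380
ΔCt(exponential phase) = 32.740 − 20.410 = 12.330
ΔCt(stationary phase) = 32.400 − 20.380 = 12.020
ΔΔCt = 12.020 − 12.330 = -0.310
Fold change = 2^(−(-0.310)) = 2^0.310 = 1.2397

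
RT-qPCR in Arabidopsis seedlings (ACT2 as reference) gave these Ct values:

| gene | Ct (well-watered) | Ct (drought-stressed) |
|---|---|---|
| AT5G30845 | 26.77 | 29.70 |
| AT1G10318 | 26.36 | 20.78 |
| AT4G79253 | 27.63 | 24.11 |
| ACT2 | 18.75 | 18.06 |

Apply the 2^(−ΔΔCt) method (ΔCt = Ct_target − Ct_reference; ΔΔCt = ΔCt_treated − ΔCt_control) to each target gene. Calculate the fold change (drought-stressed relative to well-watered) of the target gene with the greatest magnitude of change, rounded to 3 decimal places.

AT5G30845: ΔΔCt = (29.70−18.06) − (26.77−18.75) = 11.64 − 8.02 = 3.62; fold change = 2^-3.62 = 0.081
AT1G10318: ΔΔCt = (20.78−18.06) − (26.36−18.75) = 2.72 − 7.61 = -4.89; fold change = 2^4.89 = 29.651
AT4G79253: ΔΔCt = (24.11−18.06) − (27.63−18.75) = 6.05 − 8.88 = -2.83; fold change = 2^2.83 = 7.111
AT1G10318 has the largest |ΔΔCt| = 4.89.

29.651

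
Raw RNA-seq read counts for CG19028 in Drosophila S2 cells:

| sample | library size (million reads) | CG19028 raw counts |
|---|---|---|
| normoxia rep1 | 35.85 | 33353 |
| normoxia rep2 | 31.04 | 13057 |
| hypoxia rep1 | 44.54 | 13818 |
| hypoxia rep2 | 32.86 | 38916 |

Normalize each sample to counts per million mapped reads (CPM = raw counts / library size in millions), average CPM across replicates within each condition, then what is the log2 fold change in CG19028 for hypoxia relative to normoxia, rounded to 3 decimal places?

CPM(normoxia rep1) = 33353 / 35.85 = 930.3487
CPM(normoxia rep2) = 13057 / 31.04 = 420.6508
CPM(hypoxia rep1) = 13818 / 44.54 = 310.2380
CPM(hypoxia rep2) = 38916 / 32.86 = 1184.2970
mean CPM(normoxia) = 675.4997; mean CPM(hypoxia) = 747.2675
Fold change = 747.2675 / 675.4997 = 1.10624
log2(1.10624) = 0.1457

0.146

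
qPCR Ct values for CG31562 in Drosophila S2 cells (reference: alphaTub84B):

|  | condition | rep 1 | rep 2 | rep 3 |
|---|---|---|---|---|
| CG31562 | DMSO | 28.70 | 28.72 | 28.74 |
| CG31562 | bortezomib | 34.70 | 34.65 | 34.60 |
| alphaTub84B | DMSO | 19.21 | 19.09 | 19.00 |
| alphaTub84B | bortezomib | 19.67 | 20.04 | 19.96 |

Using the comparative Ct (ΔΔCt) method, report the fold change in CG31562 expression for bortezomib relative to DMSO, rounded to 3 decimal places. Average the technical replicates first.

Mean Ct: CG31562 DMSO 28.720; CG31562 bortezomib 34.650; alphaTub84B DMSO 19.100; alphaTub84B bortezomib 19.890
ΔCt(DMSO) = 28.720 − 19.100 = 9.620
ΔCt(bortezomib) = 34.650 − 19.890 = 14.760
ΔΔCt = 14.760 − 9.620 = 5.140
Fold change = 2^(−5.140) = 0.0284

0.028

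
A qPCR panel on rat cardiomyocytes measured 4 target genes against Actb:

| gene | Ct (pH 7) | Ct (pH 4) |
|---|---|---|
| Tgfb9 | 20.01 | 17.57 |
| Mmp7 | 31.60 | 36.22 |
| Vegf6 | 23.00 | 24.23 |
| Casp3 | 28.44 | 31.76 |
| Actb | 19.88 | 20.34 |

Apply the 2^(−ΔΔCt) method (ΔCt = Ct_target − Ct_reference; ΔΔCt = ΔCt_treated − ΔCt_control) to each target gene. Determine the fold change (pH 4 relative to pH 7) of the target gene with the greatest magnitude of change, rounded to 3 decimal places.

0.056

Tgfb9: ΔΔCt = (17.57−20.34) − (20.01−19.88) = -2.77 − 0.13 = -2.90; fold change = 2^2.90 = 7.464
Mmp7: ΔΔCt = (36.22−20.34) − (31.60−19.88) = 15.88 − 11.72 = 4.16; fold change = 2^-4.16 = 0.056
Vegf6: ΔΔCt = (24.23−20.34) − (23.00−19.88) = 3.89 − 3.12 = 0.77; fold change = 2^-0.77 = 0.586
Casp3: ΔΔCt = (31.76−20.34) − (28.44−19.88) = 11.42 − 8.56 = 2.86; fold change = 2^-2.86 = 0.138
Mmp7 has the largest |ΔΔCt| = 4.16.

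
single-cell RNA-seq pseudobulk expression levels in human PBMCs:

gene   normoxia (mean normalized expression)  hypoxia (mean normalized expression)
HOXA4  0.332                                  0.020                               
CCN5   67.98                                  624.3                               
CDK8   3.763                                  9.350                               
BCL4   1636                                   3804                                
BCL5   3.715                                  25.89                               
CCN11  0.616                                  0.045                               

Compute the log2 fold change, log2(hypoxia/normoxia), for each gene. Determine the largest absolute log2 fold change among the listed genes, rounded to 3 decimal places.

4.053

log2(0.020/0.332) = -4.053  (HOXA4)
log2(624.3/67.98) = 3.199  (CCN5)
log2(9.350/3.763) = 1.313  (CDK8)
log2(3804/1636) = 1.217  (BCL4)
log2(25.89/3.715) = 2.801  (BCL5)
log2(0.045/0.616) = -3.775  (CCN11)
The largest magnitude belongs to HOXA4.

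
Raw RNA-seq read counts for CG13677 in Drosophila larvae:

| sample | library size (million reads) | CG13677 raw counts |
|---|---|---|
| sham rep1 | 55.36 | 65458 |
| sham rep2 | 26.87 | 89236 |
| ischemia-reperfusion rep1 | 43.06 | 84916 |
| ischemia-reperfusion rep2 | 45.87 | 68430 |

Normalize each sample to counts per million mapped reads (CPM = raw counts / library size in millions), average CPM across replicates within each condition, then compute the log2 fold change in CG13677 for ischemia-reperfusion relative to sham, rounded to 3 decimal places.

-0.379

CPM(sham rep1) = 65458 / 55.36 = 1182.4061
CPM(sham rep2) = 89236 / 26.87 = 3321.0272
CPM(ischemia-reperfusion rep1) = 84916 / 43.06 = 1972.0390
CPM(ischemia-reperfusion rep2) = 68430 / 45.87 = 1491.8247
mean CPM(sham) = 2251.7166; mean CPM(ischemia-reperfusion) = 1731.9319
Fold change = 1731.9319 / 2251.7166 = 0.76916
log2(0.76916) = -0.3786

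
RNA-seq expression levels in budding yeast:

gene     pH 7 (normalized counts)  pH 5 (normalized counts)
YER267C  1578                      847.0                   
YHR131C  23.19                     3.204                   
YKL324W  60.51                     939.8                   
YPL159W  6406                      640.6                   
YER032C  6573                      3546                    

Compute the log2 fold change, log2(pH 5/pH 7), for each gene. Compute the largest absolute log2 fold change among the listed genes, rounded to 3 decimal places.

3.957

log2(847.0/1578) = -0.898  (YER267C)
log2(3.204/23.19) = -2.856  (YHR131C)
log2(939.8/60.51) = 3.957  (YKL324W)
log2(640.6/6406) = -3.322  (YPL159W)
log2(3546/6573) = -0.890  (YER032C)
The largest magnitude belongs to YKL324W.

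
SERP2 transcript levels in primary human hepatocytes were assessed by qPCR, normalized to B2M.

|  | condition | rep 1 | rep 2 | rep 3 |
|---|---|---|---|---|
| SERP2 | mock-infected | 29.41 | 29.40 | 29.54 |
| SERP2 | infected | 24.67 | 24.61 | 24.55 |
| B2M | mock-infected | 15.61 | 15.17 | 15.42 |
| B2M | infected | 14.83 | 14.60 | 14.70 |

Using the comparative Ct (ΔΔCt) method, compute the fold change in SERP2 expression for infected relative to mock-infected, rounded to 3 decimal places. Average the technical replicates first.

Mean Ct: SERP2 mock-infected 29.450; SERP2 infected 24.610; B2M mock-infected 15.400; B2M infected 14.710
ΔCt(mock-infected) = 29.450 − 15.400 = 14.050
ΔCt(infected) = 24.610 − 14.710 = 9.900
ΔΔCt = 9.900 − 14.050 = -4.150
Fold change = 2^(−(-4.150)) = 2^4.150 = 17.7531

17.753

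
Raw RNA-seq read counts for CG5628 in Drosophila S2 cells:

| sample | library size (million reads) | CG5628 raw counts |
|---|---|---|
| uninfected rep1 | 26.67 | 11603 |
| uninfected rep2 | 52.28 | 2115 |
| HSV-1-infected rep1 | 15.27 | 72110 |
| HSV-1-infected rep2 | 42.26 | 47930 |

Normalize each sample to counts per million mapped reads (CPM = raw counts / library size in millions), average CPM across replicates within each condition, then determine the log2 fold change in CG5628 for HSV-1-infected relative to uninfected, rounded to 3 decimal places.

3.622

CPM(uninfected rep1) = 11603 / 26.67 = 435.0581
CPM(uninfected rep2) = 2115 / 52.28 = 40.4552
CPM(HSV-1-infected rep1) = 72110 / 15.27 = 4722.3314
CPM(HSV-1-infected rep2) = 47930 / 42.26 = 1134.1694
mean CPM(uninfected) = 237.7567; mean CPM(HSV-1-infected) = 2928.2504
Fold change = 2928.2504 / 237.7567 = 12.31616
log2(12.31616) = 3.6225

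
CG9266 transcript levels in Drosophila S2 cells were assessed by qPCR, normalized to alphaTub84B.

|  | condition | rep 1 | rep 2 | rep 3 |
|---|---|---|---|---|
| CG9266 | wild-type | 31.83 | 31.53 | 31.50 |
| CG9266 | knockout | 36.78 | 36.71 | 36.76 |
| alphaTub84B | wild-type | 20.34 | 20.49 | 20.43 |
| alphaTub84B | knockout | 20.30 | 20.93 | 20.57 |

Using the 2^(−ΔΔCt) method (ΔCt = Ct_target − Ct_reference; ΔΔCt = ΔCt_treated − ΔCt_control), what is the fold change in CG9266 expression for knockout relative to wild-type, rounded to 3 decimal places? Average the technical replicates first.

Mean Ct: CG9266 wild-type 31.620; CG9266 knockout 36.750; alphaTub84B wild-type 20.420; alphaTub84B knockout 20.600
ΔCt(wild-type) = 31.620 − 20.420 = 11.200
ΔCt(knockout) = 36.750 − 20.600 = 16.150
ΔΔCt = 16.150 − 11.200 = 4.950
Fold change = 2^(−4.950) = 0.0324

0.032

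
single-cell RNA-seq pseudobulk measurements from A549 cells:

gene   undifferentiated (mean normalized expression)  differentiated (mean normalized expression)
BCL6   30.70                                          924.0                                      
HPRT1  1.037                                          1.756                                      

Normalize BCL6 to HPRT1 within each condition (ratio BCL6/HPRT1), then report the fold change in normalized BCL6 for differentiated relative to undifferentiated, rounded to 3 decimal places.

17.774

BCL6/HPRT1 (undifferentiated) = 30.70 / 1.037 = 29.605
BCL6/HPRT1 (differentiated) = 924.0 / 1.756 = 526.2
Fold change = 526.2 / 29.605 = 17.7741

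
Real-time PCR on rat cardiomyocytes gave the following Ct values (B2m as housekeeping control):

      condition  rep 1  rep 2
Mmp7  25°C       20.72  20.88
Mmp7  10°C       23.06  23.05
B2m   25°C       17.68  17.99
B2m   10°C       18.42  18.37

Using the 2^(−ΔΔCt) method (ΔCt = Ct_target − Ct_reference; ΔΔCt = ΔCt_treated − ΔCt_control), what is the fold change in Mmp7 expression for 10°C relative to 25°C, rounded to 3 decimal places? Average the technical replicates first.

Mean Ct: Mmp7 25°C 20.800; Mmp7 10°C 23.055; B2m 25°C 17.835; B2m 10°C 18.395
ΔCt(25°C) = 20.800 − 17.835 = 2.965
ΔCt(10°C) = 23.055 − 18.395 = 4.660
ΔΔCt = 4.660 − 2.965 = 1.695
Fold change = 2^(−1.695) = 0.3089

0.309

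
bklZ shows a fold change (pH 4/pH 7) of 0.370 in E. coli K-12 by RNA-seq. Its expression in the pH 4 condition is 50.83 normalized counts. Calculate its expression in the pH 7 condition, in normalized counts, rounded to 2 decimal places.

137.38

pH 7 expression = 50.83 / 0.370 = 137.38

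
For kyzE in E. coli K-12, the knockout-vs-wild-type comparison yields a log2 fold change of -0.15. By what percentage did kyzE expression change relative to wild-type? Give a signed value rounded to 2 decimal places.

Fold change = 2^(-0.15) = 0.9013
Percent change = (FC − 1) × 100% = (0.9013 − 1) × 100 = -9.87%

-9.87%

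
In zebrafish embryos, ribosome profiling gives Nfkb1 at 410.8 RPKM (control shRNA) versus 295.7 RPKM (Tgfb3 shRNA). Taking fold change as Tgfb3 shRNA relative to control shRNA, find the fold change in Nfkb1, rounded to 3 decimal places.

Fold change = 295.7 / 410.8 = 0.7198
Nfkb1 is downregulated.

0.720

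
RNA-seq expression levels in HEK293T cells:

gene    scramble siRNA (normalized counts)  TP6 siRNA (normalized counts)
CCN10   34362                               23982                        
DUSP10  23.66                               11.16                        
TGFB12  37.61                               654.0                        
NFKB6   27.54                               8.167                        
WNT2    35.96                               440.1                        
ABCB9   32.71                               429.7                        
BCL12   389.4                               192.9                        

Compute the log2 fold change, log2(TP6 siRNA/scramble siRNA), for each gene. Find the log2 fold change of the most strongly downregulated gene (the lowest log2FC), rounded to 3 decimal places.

-1.754

log2(23982/34362) = -0.519  (CCN10)
log2(11.16/23.66) = -1.084  (DUSP10)
log2(654.0/37.61) = 4.120  (TGFB12)
log2(8.167/27.54) = -1.754  (NFKB6)
log2(440.1/35.96) = 3.613  (WNT2)
log2(429.7/32.71) = 3.716  (ABCB9)
log2(192.9/389.4) = -1.013  (BCL12)
NFKB6 is most strongly downregulated.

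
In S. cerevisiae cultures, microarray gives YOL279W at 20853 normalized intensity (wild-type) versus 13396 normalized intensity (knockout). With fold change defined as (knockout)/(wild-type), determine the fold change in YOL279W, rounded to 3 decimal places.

0.642

Fold change = 13396 / 20853 = 0.6424
YOL279W is downregulated.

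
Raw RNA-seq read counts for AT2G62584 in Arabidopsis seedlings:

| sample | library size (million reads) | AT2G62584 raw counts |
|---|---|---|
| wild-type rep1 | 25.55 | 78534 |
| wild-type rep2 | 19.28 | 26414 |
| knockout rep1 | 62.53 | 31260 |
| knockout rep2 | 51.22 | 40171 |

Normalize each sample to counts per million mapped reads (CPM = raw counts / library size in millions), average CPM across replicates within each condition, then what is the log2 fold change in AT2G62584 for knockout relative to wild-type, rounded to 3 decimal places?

-1.791

CPM(wild-type rep1) = 78534 / 25.55 = 3073.7378
CPM(wild-type rep2) = 26414 / 19.28 = 1370.0207
CPM(knockout rep1) = 31260 / 62.53 = 499.9200
CPM(knockout rep2) = 40171 / 51.22 = 784.2835
mean CPM(wild-type) = 2221.8793; mean CPM(knockout) = 642.1018
Fold change = 642.1018 / 2221.8793 = 0.28899
log2(0.28899) = -1.7909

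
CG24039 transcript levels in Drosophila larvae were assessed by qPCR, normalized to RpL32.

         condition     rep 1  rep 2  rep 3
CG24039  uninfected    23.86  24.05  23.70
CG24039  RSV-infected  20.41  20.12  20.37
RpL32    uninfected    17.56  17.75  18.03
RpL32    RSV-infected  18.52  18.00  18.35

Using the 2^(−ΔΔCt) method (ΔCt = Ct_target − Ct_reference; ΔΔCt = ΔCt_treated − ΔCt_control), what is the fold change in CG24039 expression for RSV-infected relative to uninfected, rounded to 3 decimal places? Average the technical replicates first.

Mean Ct: CG24039 uninfected 23.870; CG24039 RSV-infected 20.300; RpL32 uninfected 17.780; RpL32 RSV-infected 18.290
ΔCt(uninfected) = 23.870 − 17.780 = 6.090
ΔCt(RSV-infected) = 20.300 − 18.290 = 2.010
ΔΔCt = 2.010 − 6.090 = -4.080
Fold change = 2^(−(-4.080)) = 2^4.080 = 16.9123

16.912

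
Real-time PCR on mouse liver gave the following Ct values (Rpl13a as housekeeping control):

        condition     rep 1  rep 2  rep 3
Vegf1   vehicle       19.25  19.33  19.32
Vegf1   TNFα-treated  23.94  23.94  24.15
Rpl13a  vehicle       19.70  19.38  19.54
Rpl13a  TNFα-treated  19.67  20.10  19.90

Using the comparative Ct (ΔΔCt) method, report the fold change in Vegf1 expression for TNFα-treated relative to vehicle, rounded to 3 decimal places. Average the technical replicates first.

Mean Ct: Vegf1 vehicle 19.300; Vegf1 TNFα-treated 24.010; Rpl13a vehicle 19.540; Rpl13a TNFα-treated 19.890
ΔCt(vehicle) = 19.300 − 19.540 = -0.240
ΔCt(TNFα-treated) = 24.010 − 19.890 = 4.120
ΔΔCt = 4.120 − (-0.240) = 4.360
Fold change = 2^(−4.360) = 0.0487

0.049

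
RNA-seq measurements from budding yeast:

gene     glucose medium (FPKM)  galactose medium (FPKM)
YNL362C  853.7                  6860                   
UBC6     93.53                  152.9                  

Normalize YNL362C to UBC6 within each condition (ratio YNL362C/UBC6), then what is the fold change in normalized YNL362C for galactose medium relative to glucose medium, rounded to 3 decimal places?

4.915

YNL362C/UBC6 (glucose medium) = 853.7 / 93.53 = 9.1276
YNL362C/UBC6 (galactose medium) = 6860 / 152.9 = 44.866
Fold change = 44.866 / 9.1276 = 4.9154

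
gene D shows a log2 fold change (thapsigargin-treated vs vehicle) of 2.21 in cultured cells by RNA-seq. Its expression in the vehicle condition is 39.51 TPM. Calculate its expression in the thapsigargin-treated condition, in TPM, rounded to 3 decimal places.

Fold change = 2^(2.21) = 4.6268
thapsigargin-treated expression = 39.51 × 4.6268 = 182.803

182.803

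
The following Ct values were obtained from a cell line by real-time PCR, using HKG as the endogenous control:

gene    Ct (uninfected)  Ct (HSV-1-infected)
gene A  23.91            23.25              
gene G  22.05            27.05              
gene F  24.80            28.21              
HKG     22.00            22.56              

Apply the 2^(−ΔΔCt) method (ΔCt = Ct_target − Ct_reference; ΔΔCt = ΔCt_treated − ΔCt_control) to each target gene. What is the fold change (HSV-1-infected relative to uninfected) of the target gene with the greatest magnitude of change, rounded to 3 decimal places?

0.046

gene A: ΔΔCt = (23.25−22.56) − (23.91−22.00) = 0.69 − 1.91 = -1.22; fold change = 2^1.22 = 2.329
gene G: ΔΔCt = (27.05−22.56) − (22.05−22.00) = 4.49 − 0.05 = 4.44; fold change = 2^-4.44 = 0.046
gene F: ΔΔCt = (28.21−22.56) − (24.80−22.00) = 5.65 − 2.80 = 2.85; fold change = 2^-2.85 = 0.139
gene G has the largest |ΔΔCt| = 4.44.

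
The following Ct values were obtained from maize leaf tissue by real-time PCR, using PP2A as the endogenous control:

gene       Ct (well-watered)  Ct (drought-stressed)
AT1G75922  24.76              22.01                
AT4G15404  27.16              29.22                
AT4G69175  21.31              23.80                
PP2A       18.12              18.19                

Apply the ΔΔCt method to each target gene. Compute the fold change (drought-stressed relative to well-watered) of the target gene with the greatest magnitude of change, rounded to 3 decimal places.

AT1G75922: ΔΔCt = (22.01−18.19) − (24.76−18.12) = 3.82 − 6.64 = -2.82; fold change = 2^2.82 = 7.062
AT4G15404: ΔΔCt = (29.22−18.19) − (27.16−18.12) = 11.03 − 9.04 = 1.99; fold change = 2^-1.99 = 0.252
AT4G69175: ΔΔCt = (23.80−18.19) − (21.31−18.12) = 5.61 − 3.19 = 2.42; fold change = 2^-2.42 = 0.187
AT1G75922 has the largest |ΔΔCt| = 2.82.

7.062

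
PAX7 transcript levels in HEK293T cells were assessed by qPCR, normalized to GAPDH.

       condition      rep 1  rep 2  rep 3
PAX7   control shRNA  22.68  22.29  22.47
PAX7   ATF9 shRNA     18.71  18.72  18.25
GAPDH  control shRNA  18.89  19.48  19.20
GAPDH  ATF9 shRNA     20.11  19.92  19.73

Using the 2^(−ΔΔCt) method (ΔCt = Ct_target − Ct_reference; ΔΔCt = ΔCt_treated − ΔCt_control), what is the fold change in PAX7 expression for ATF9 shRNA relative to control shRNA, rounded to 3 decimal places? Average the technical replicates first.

25.107

Mean Ct: PAX7 control shRNA 22.480; PAX7 ATF9 shRNA 18.560; GAPDH control shRNA 19.190; GAPDH ATF9 shRNA 19.920
ΔCt(control shRNA) = 22.480 − 19.190 = 3.290
ΔCt(ATF9 shRNA) = 18.560 − 19.920 = -1.360
ΔΔCt = -1.360 − 3.290 = -4.650
Fold change = 2^(−(-4.650)) = 2^4.650 = 25.1067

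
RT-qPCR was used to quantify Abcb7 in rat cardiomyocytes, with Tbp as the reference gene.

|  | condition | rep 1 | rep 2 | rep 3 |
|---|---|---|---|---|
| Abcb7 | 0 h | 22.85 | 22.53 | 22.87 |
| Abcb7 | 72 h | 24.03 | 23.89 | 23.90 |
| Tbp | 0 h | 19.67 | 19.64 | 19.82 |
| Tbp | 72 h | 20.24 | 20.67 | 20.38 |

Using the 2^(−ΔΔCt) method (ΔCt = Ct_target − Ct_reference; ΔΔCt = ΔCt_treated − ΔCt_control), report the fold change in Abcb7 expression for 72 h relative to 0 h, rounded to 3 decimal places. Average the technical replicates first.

0.722

Mean Ct: Abcb7 0 h 22.750; Abcb7 72 h 23.940; Tbp 0 h 19.710; Tbp 72 h 20.430
ΔCt(0 h) = 22.750 − 19.710 = 3.040
ΔCt(72 h) = 23.940 − 20.430 = 3.510
ΔΔCt = 3.510 − 3.040 = 0.470
Fold change = 2^(−0.470) = 0.7220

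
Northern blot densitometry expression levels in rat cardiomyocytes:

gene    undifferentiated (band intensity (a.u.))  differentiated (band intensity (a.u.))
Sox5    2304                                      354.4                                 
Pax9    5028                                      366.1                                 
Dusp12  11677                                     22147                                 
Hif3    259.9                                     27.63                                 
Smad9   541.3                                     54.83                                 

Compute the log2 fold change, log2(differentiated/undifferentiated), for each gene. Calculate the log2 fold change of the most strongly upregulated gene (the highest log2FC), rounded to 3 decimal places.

log2(354.4/2304) = -2.701  (Sox5)
log2(366.1/5028) = -3.780  (Pax9)
log2(22147/11677) = 0.923  (Dusp12)
log2(27.63/259.9) = -3.234  (Hif3)
log2(54.83/541.3) = -3.303  (Smad9)
Dusp12 is most strongly upregulated.

0.923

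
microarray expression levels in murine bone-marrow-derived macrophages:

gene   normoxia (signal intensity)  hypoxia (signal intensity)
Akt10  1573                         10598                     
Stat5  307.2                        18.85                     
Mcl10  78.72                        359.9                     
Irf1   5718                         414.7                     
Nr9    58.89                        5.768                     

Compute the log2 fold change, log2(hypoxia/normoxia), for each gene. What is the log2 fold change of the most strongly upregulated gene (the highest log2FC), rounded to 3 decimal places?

2.752

log2(10598/1573) = 2.752  (Akt10)
log2(18.85/307.2) = -4.027  (Stat5)
log2(359.9/78.72) = 2.193  (Mcl10)
log2(414.7/5718) = -3.785  (Irf1)
log2(5.768/58.89) = -3.352  (Nr9)
Akt10 is most strongly upregulated.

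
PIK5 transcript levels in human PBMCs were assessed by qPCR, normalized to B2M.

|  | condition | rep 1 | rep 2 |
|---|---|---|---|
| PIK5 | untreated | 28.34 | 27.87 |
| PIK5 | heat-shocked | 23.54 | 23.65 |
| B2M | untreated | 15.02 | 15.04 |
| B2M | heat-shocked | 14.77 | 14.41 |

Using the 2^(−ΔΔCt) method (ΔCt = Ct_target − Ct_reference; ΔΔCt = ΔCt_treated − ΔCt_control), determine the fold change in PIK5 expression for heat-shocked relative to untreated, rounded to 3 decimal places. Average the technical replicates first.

16.795

Mean Ct: PIK5 untreated 28.105; PIK5 heat-shocked 23.595; B2M untreated 15.030; B2M heat-shocked 14.590
ΔCt(untreated) = 28.105 − 15.030 = 13.075
ΔCt(heat-shocked) = 23.595 − 14.590 = 9.005
ΔΔCt = 9.005 − 13.075 = -4.070
Fold change = 2^(−(-4.070)) = 2^4.070 = 16.7955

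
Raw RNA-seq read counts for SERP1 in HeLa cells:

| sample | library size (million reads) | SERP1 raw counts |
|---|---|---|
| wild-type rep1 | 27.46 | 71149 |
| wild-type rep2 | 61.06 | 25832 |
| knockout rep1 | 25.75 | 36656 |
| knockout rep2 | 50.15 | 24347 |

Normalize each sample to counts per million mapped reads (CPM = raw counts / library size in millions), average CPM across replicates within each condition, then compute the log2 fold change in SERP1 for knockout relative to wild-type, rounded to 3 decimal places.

-0.659

CPM(wild-type rep1) = 71149 / 27.46 = 2591.0051
CPM(wild-type rep2) = 25832 / 61.06 = 423.0593
CPM(knockout rep1) = 36656 / 25.75 = 1423.5340
CPM(knockout rep2) = 24347 / 50.15 = 485.4835
mean CPM(wild-type) = 1507.0322; mean CPM(knockout) = 954.5088
Fold change = 954.5088 / 1507.0322 = 0.63337
log2(0.63337) = -0.6589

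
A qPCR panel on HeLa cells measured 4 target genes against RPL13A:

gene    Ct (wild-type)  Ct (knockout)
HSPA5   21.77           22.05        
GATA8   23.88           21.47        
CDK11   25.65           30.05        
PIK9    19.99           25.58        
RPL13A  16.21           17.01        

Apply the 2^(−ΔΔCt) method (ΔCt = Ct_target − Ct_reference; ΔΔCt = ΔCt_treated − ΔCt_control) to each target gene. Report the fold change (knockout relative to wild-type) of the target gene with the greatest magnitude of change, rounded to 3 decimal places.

HSPA5: ΔΔCt = (22.05−17.01) − (21.77−16.21) = 5.04 − 5.56 = -0.52; fold change = 2^0.52 = 1.434
GATA8: ΔΔCt = (21.47−17.01) − (23.88−16.21) = 4.46 − 7.67 = -3.21; fold change = 2^3.21 = 9.254
CDK11: ΔΔCt = (30.05−17.01) − (25.65−16.21) = 13.04 − 9.44 = 3.60; fold change = 2^-3.60 = 0.082
PIK9: ΔΔCt = (25.58−17.01) − (19.99−16.21) = 8.57 − 3.78 = 4.79; fold change = 2^-4.79 = 0.036
PIK9 has the largest |ΔΔCt| = 4.79.

0.036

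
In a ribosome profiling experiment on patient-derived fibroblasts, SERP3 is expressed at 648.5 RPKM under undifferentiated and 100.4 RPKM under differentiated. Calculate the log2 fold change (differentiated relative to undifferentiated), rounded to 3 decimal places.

Fold change = 100.4 / 648.5 = 0.1548
log2(0.1548) = -2.6913

-2.691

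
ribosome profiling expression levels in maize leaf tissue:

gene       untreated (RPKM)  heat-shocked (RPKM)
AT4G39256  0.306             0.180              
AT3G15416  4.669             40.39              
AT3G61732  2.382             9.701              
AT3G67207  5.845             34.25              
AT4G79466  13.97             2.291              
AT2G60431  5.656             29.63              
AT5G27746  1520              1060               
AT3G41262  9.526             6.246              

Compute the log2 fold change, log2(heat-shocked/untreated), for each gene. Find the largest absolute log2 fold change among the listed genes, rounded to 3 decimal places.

3.113

log2(0.180/0.306) = -0.766  (AT4G39256)
log2(40.39/4.669) = 3.113  (AT3G15416)
log2(9.701/2.382) = 2.026  (AT3G61732)
log2(34.25/5.845) = 2.551  (AT3G67207)
log2(2.291/13.97) = -2.608  (AT4G79466)
log2(29.63/5.656) = 2.389  (AT2G60431)
log2(1060/1520) = -0.520  (AT5G27746)
log2(6.246/9.526) = -0.609  (AT3G41262)
The largest magnitude belongs to AT3G15416.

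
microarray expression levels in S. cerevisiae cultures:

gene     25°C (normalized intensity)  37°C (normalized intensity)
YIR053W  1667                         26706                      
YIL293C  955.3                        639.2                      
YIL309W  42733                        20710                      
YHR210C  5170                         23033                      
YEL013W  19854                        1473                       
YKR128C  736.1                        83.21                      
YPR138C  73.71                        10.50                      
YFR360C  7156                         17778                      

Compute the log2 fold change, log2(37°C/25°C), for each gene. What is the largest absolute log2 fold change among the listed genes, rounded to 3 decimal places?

4.002

log2(26706/1667) = 4.002  (YIR053W)
log2(639.2/955.3) = -0.580  (YIL293C)
log2(20710/42733) = -1.045  (YIL309W)
log2(23033/5170) = 2.155  (YHR210C)
log2(1473/19854) = -3.753  (YEL013W)
log2(83.21/736.1) = -3.145  (YKR128C)
log2(10.50/73.71) = -2.811  (YPR138C)
log2(17778/7156) = 1.313  (YFR360C)
The largest magnitude belongs to YIR053W.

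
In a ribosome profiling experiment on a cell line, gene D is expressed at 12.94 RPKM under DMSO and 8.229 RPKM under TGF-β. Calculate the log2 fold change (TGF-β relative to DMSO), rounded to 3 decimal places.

Fold change = 8.229 / 12.94 = 0.6359
log2(0.6359) = -0.6530

-0.653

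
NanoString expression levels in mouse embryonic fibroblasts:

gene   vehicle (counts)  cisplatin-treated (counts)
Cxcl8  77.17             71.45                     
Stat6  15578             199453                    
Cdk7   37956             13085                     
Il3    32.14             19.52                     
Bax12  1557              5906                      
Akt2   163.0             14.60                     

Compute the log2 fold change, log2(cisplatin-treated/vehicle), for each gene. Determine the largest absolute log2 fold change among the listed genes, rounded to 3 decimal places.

3.678

log2(71.45/77.17) = -0.111  (Cxcl8)
log2(199453/15578) = 3.678  (Stat6)
log2(13085/37956) = -1.536  (Cdk7)
log2(19.52/32.14) = -0.719  (Il3)
log2(5906/1557) = 1.923  (Bax12)
log2(14.60/163.0) = -3.481  (Akt2)
The largest magnitude belongs to Stat6.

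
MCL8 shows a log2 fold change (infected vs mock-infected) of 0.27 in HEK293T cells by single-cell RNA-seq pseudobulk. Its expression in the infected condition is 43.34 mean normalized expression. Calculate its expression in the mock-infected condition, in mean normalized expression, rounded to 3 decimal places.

35.943

Fold change = 2^(0.27) = 1.2058
mock-infected expression = 43.34 / 1.2058 = 35.943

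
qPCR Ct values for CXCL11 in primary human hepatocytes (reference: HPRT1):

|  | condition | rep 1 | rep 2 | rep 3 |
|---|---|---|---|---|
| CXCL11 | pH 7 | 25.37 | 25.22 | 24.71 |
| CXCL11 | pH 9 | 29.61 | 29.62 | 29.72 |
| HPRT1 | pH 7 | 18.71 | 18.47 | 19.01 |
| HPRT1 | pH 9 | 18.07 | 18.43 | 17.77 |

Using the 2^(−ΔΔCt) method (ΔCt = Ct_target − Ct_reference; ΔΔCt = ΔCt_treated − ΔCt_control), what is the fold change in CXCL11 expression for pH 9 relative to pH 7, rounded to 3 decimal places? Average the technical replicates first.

Mean Ct: CXCL11 pH 7 25.100; CXCL11 pH 9 29.650; HPRT1 pH 7 18.730; HPRT1 pH 9 18.090
ΔCt(pH 7) = 25.100 − 18.730 = 6.370
ΔCt(pH 9) = 29.650 − 18.090 = 11.560
ΔΔCt = 11.560 − 6.370 = 5.190
Fold change = 2^(−5.190) = 0.0274

0.027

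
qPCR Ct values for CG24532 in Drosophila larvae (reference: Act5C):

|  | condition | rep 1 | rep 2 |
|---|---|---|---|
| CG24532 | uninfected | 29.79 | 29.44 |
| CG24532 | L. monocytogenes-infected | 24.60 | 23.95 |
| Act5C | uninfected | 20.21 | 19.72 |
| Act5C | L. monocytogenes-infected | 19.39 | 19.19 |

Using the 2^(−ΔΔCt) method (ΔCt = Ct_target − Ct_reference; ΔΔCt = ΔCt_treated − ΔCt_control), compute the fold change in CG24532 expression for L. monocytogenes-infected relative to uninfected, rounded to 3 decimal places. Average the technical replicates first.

Mean Ct: CG24532 uninfected 29.615; CG24532 L. monocytogenes-infected 24.275; Act5C uninfected 19.965; Act5C L. monocytogenes-infected 19.290
ΔCt(uninfected) = 29.615 − 19.965 = 9.650
ΔCt(L. monocytogenes-infected) = 24.275 − 19.290 = 4.985
ΔΔCt = 4.985 − 9.650 = -4.665
Fold change = 2^(−(-4.665)) = 2^4.665 = 25.3691

25.369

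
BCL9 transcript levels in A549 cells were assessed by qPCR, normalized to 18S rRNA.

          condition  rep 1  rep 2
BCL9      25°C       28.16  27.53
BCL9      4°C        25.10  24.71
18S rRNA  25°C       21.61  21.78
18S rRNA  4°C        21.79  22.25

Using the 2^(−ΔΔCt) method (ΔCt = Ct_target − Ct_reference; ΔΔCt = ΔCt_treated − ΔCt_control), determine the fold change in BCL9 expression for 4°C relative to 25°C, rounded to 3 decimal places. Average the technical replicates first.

9.613

Mean Ct: BCL9 25°C 27.845; BCL9 4°C 24.905; 18S rRNA 25°C 21.695; 18S rRNA 4°C 22.020
ΔCt(25°C) = 27.845 − 21.695 = 6.150
ΔCt(4°C) = 24.905 − 22.020 = 2.885
ΔΔCt = 2.885 − 6.150 = -3.265
Fold change = 2^(−(-3.265)) = 2^3.265 = 9.6131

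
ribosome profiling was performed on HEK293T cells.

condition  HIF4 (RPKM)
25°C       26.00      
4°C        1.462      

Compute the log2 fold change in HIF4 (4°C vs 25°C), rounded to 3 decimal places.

Fold change = 1.462 / 26.00 = 0.0562
log2(0.0562) = -4.1525

-4.152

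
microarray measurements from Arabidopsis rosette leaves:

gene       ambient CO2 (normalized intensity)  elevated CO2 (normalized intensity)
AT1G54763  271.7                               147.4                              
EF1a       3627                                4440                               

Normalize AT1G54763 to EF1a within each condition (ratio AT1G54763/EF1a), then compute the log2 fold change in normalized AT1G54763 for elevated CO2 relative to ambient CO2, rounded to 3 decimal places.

-1.174

AT1G54763/EF1a (ambient CO2) = 271.7 / 3627 = 0.07491
AT1G54763/EF1a (elevated CO2) = 147.4 / 4440 = 0.033198
Fold change = 0.033198 / 0.07491 = 0.4432
log2(0.4432) = -1.1741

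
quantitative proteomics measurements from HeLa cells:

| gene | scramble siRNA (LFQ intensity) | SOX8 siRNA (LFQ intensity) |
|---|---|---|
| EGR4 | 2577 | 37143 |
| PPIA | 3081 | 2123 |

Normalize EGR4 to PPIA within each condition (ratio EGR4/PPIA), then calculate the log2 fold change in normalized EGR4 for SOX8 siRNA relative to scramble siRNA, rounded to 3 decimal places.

EGR4/PPIA (scramble siRNA) = 2577 / 3081 = 0.83642
EGR4/PPIA (SOX8 siRNA) = 37143 / 2123 = 17.496
Fold change = 17.496 / 0.83642 = 20.9172
log2(20.9172) = 4.3866

4.387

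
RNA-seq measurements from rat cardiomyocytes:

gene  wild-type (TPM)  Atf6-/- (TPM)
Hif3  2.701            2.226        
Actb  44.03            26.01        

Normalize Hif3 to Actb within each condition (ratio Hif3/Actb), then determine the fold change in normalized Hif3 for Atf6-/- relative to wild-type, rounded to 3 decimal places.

1.395

Hif3/Actb (wild-type) = 2.701 / 44.03 = 0.061345
Hif3/Actb (Atf6-/-) = 2.226 / 26.01 = 0.085582
Fold change = 0.085582 / 0.061345 = 1.3951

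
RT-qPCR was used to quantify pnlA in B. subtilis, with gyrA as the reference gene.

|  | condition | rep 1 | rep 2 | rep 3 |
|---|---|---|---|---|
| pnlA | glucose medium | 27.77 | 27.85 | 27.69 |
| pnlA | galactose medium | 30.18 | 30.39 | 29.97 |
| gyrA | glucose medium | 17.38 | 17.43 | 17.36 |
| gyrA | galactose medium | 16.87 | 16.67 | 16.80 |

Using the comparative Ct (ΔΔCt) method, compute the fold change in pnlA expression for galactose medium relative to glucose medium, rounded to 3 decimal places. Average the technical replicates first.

0.123

Mean Ct: pnlA glucose medium 27.770; pnlA galactose medium 30.180; gyrA glucose medium 17.390; gyrA galactose medium 16.780
ΔCt(glucose medium) = 27.770 − 17.390 = 10.380
ΔCt(galactose medium) = 30.180 − 16.780 = 13.400
ΔΔCt = 13.400 − 10.380 = 3.020
Fold change = 2^(−3.020) = 0.1233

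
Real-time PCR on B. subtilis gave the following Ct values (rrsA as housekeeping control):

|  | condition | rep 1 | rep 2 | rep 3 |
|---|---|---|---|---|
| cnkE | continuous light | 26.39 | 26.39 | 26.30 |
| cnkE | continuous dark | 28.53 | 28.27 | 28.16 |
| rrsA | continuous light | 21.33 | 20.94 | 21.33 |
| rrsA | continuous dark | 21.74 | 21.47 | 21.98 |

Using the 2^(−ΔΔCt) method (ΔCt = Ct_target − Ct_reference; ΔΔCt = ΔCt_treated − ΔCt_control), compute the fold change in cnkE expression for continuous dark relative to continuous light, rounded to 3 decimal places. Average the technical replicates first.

Mean Ct: cnkE continuous light 26.360; cnkE continuous dark 28.320; rrsA continuous light 21.200; rrsA continuous dark 21.730
ΔCt(continuous light) = 26.360 − 21.200 = 5.160
ΔCt(continuous dark) = 28.320 − 21.730 = 6.590
ΔΔCt = 6.590 − 5.160 = 1.430
Fold change = 2^(−1.430) = 0.3711

0.371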